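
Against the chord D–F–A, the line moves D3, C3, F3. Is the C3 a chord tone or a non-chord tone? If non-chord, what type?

The harmony at that moment is D minor triad (D, F, A); C3 is not a chord tone.
It is approached by step down from D3 and left by leap up to F3.
Step in, leap out — an escape tone.

Non-chord tone — an escape tone.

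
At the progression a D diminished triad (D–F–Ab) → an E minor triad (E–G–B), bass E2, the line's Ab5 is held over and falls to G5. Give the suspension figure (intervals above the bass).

At the second chord the bass is E2. The suspended Ab5 lies a fourth above the bass; after resolving down by step to G5, the interval above the bass becomes a third.
Suspension figures are named by those two intervals: 4–3.

4–3 suspension.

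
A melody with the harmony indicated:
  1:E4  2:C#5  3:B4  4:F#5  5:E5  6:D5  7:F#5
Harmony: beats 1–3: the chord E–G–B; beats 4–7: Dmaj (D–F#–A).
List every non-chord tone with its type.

C#5 (beat 2) — appoggiatura; E5 (beat 5) — passing tone.

The harmony at that moment is E minor triad (E, G, B); C#5 is not a chord tone.
It is approached by leap up from E4 and left by step down to B4.
Leap in, step out — an appoggiatura.
The harmony at that moment is D major triad (D, F#, A); E5 is not a chord tone.
It is approached by step down from F#5 and left by step down to D5.
Step in, step out in the same direction — a passing tone.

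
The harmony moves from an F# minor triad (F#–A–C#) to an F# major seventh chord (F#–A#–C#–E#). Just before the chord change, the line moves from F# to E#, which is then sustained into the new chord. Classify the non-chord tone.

The harmony at that moment is F# minor triad (F#, A, C#); E# is not a chord tone.
It is approached by step down from F# and then sustained as the same pitch into the next harmony.
Arriving early and becoming a chord tone when the harmony changes — an anticipation.

E# is an anticipation.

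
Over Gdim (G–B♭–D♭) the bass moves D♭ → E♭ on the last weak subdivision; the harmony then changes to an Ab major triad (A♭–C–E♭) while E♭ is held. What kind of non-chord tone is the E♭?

E♭ is an anticipation.

The harmony at that moment is G diminished triad (G, B♭, D♭); E♭ is not a chord tone.
It is approached by step up from D♭ and then sustained as the same pitch into the next harmony.
Arriving early and becoming a chord tone when the harmony changes — an anticipation.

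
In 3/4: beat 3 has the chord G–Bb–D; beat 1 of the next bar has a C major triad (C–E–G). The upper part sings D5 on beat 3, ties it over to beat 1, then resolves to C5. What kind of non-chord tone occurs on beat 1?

Suspension.

The harmony at that moment is C major triad (C, E, G); D5 is not a chord tone.
It is held over (the same pitch as the preceding D5) and left by step down to C5.
Held over from the previous chord and resolving down by step — a suspension.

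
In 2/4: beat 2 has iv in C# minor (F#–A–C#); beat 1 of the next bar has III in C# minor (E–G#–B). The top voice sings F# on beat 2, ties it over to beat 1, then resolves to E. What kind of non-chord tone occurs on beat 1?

Suspension.

The harmony at that moment is E major triad (E, G#, B); F# is not a chord tone.
It is held over (the same pitch as the preceding F#) and left by step down to E.
Held over from the previous chord and resolving down by step — a suspension.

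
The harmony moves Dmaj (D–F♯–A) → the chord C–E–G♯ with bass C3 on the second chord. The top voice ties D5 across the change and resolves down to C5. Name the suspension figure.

At the second chord the bass is C3. The suspended D5 lies a ninth above the bass; after resolving down by step to C5, the interval above the bass becomes an octave.
Suspension figures are named by those two intervals: 9–8.

9–8 suspension.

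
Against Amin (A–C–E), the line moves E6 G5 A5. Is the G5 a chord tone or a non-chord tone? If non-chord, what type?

The harmony at that moment is A minor triad (A, C, E); G5 is not a chord tone.
It is approached by leap down from E6 and left by step up to A5.
Leap in, step out — an appoggiatura.

Non-chord tone — an appoggiatura.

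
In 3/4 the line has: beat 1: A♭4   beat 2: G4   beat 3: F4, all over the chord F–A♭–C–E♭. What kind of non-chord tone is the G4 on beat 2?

The harmony at that moment is F minor seventh chord (F, A♭, C, E♭); G4 is not a chord tone.
It is approached by step down from A♭4 and left by step down to F4.
Step in, step out in the same direction — a passing tone.

Passing tone.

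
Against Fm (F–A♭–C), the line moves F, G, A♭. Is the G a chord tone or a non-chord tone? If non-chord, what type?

The harmony at that moment is F minor triad (F, A♭, C); G is not a chord tone.
It is approached by step up from F and left by step up to A♭.
Step in, step out in the same direction — a passing tone.

Non-chord tone — a passing tone.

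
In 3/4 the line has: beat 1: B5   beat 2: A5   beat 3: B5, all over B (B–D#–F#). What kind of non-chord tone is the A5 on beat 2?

The harmony at that moment is B major triad (B, D#, F#); A5 is not a chord tone.
It is approached by step down from B5 and left by step up to B5.
Step away and step back to the same note — a neighbor tone (lower neighbor).

Lower neighbor tone.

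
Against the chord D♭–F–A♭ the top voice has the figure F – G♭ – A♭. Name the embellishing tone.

The harmony at that moment is D♭ major triad (D♭, F, A♭); G♭ is not a chord tone.
It is approached by step up from F and left by step up to A♭.
Step in, step out in the same direction — a passing tone.

G♭ is a passing tone.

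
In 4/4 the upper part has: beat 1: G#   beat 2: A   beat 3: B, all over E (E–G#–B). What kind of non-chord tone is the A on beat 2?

The harmony at that moment is E major triad (E, G#, B); A is not a chord tone.
It is approached by step up from G# and left by step up to B.
Step in, step out in the same direction — a passing tone.

Passing tone.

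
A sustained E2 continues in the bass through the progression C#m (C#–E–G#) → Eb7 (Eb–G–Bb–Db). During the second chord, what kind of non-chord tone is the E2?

The harmony at that moment is Eb dominant seventh chord (Eb, G, Bb, Db); E2 is not a chord tone.
It is held over (the same pitch as the preceding E2) and then sustained as the same pitch into the next harmony.
Sustained through a change of harmony — a pedal tone.

Pedal tone (pedal point).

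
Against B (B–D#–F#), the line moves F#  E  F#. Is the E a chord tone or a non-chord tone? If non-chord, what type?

The harmony at that moment is B major triad (B, D#, F#); E is not a chord tone.
It is approached by step down from F# and left by step up to F#.
Step away and step back to the same note — a neighbor tone (lower neighbor).

Non-chord tone — a neighbor tone.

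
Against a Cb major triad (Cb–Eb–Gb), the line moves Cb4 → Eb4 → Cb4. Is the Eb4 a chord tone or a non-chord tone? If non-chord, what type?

Cb major triad contains Cb, Eb, Gb; Eb is the third, so it is a chord tone.

Chord tone (the third of Cb major triad).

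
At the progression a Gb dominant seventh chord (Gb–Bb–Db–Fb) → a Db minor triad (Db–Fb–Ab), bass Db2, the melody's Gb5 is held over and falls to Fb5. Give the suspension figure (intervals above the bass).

At the second chord the bass is Db2. The suspended Gb5 lies a fourth above the bass; after resolving down by step to Fb5, the interval above the bass becomes a third.
Suspension figures are named by those two intervals: 4–3.

4–3 suspension.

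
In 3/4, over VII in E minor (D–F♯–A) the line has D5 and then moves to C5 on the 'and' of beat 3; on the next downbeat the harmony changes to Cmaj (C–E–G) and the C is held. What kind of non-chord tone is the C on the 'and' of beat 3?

Anticipation.

The harmony at that moment is D major triad (D, F♯, A); C5 is not a chord tone.
It is approached by step down from D5 and then sustained as the same pitch into the next harmony.
Arriving early and becoming a chord tone when the harmony changes — an anticipation.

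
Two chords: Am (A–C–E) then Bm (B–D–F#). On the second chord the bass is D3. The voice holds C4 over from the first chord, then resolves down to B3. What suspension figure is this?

7–6 suspension.

At the second chord the bass is D3. The suspended C4 lies a seventh above the bass; after resolving down by step to B3, the interval above the bass becomes a sixth.
Suspension figures are named by those two intervals: 7–6.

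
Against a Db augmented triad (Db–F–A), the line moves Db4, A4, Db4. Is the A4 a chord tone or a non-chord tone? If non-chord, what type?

Db augmented triad contains Db, F, A; A is the fifth, so it is a chord tone.

Chord tone (the fifth of Db augmented triad).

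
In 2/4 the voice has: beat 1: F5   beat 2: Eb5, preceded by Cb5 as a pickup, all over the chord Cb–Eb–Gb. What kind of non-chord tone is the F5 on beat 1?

The harmony at that moment is Cb major triad (Cb, Eb, Gb); F5 is not a chord tone.
It is approached by leap up from Cb5 and left by step down to Eb5.
Leap in, step out, metrically accented — an appoggiatura.

Appoggiatura.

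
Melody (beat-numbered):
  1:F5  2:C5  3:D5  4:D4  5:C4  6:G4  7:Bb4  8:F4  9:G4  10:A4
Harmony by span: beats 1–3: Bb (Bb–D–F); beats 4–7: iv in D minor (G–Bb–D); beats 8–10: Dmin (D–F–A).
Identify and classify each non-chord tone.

The harmony at that moment is Bb major triad (Bb, D, F); C5 is not a chord tone.
It is approached by leap down from F5 and left by step up to D5.
Leap in, step out — an appoggiatura.
The harmony at that moment is G minor triad (G, Bb, D); C4 is not a chord tone.
It is approached by step down from D4 and left by leap up to G4.
Step in, leap out — an escape tone.
The harmony at that moment is D minor triad (D, F, A); G4 is not a chord tone.
It is approached by step up from F4 and left by step up to A4.
Step in, step out in the same direction — a passing tone.

C5 (beat 2) — appoggiatura; C4 (beat 5) — escape tone; G4 (beat 9) — passing tone.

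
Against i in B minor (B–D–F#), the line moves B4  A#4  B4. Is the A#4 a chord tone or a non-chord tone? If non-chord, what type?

The harmony at that moment is B minor triad (B, D, F#); A#4 is not a chord tone.
It is approached by step down from B4 and left by step up to B4.
Step away and step back to the same note — a neighbor tone (lower neighbor).

Non-chord tone — a neighbor tone.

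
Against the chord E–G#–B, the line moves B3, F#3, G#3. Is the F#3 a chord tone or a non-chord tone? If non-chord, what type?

The harmony at that moment is E major triad (E, G#, B); F#3 is not a chord tone.
It is approached by leap down from B3 and left by step up to G#3.
Leap in, step out — an appoggiatura.

Non-chord tone — an appoggiatura.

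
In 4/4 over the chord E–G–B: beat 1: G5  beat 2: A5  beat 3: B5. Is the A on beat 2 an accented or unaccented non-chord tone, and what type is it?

The harmony at that moment is E minor triad (E, G, B); A5 is not a chord tone.
It is approached by step up from G5 and left by step up to B5.
Step in, step out in the same direction — a passing tone.
It falls on a weak beat, so it is unaccented.

Unaccented passing tone.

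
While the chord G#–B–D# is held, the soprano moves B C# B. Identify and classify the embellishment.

The harmony at that moment is G# minor triad (G#, B, D#); C# is not a chord tone.
It is approached by step up from B and left by step down to B.
Step away and step back to the same note — a neighbor tone (upper neighbor).

C# is a neighbor tone.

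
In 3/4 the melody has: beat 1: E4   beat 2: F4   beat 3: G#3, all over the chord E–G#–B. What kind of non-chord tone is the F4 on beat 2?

Escape tone.

The harmony at that moment is E major triad (E, G#, B); F4 is not a chord tone.
It is approached by step up from E4 and left by leap down to G#3.
Step in, leap out, on a weak beat — an escape tone.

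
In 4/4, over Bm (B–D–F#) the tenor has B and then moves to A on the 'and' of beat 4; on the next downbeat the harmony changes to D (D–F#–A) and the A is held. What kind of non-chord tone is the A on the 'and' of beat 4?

Anticipation.

The harmony at that moment is B minor triad (B, D, F#); A is not a chord tone.
It is approached by step down from B and then sustained as the same pitch into the next harmony.
Arriving early and becoming a chord tone when the harmony changes — an anticipation.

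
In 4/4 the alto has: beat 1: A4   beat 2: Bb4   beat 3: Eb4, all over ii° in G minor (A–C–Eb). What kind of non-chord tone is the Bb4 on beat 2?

The harmony at that moment is A diminished triad (A, C, Eb); Bb4 is not a chord tone.
It is approached by step up from A4 and left by leap down to Eb4.
Step in, leap out, on a weak beat — an escape tone.

Escape tone.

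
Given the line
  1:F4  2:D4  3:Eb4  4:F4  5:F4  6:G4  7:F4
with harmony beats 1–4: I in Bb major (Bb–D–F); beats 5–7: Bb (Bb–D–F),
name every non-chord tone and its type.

The harmony at that moment is Bb major triad (Bb, D, F); Eb4 is not a chord tone.
It is approached by step up from D4 and left by step up to F4.
Step in, step out in the same direction — a passing tone.
The harmony at that moment is Bb major triad (Bb, D, F); G4 is not a chord tone.
It is approached by step up from F4 and left by step down to F4.
Step away and step back to the same note — a neighbor tone (upper neighbor).

Eb4 (beat 3) — passing tone; G4 (beat 6) — neighbor tone.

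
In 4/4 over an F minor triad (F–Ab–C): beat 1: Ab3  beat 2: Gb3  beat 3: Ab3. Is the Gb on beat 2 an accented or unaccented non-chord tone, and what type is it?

The harmony at that moment is F minor triad (F, Ab, C); Gb3 is not a chord tone.
It is approached by step down from Ab3 and left by step up to Ab3.
Step away and step back to the same note — a neighbor tone (lower neighbor).
It falls on a weak beat, so it is unaccented.

Unaccented neighbor tone.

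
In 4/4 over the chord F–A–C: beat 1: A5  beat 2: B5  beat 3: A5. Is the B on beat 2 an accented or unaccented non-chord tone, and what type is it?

Unaccented neighbor tone.

The harmony at that moment is F major triad (F, A, C); B5 is not a chord tone.
It is approached by step up from A5 and left by step down to A5.
Step away and step back to the same note — a neighbor tone (upper neighbor).
It falls on a weak beat, so it is unaccented.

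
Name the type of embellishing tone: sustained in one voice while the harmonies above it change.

Approach: none. Departure: none — a single pitch is sustained while the chords change around it, passing through harmonies that do not contain it.
No melodic motion at all; the dissonance is created entirely by the moving harmonies against the stationary note — a pedal tone (pedal point).

Pedal tone.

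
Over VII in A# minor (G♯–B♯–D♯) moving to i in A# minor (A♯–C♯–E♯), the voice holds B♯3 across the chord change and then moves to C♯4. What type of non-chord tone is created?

The harmony at that moment is A♯ minor triad (A♯, C♯, E♯); B♯3 is not a chord tone.
It is held over (the same pitch as the preceding B♯3) and left by step up to C♯4.
Held over from the previous chord and resolving up by step — a retardation.

B♯3 is a retardation.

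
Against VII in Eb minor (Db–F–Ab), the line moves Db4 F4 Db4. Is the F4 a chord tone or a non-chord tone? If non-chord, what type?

Db major triad contains Db, F, Ab; F is the third, so it is a chord tone.

Chord tone (the third of Db major triad).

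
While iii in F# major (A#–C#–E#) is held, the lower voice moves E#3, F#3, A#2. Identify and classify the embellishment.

The harmony at that moment is A# minor triad (A#, C#, E#); F#3 is not a chord tone.
It is approached by step up from E#3 and left by leap down to A#2.
Step in, leap out — an escape tone.

F#3 is an escape tone.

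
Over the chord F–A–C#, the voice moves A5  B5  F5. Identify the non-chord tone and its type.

B5 is an escape tone.

The harmony at that moment is F augmented triad (F, A, C#); B5 is not a chord tone.
It is approached by step up from A5 and left by leap down to F5.
Step in, leap out — an escape tone.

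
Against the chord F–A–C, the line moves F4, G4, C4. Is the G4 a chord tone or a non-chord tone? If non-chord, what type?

The harmony at that moment is F major triad (F, A, C); G4 is not a chord tone.
It is approached by step up from F4 and left by leap down to C4.
Step in, leap out — an escape tone.

Non-chord tone — an escape tone.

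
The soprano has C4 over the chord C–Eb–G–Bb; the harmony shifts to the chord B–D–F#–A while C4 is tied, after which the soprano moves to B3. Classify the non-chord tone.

The harmony at that moment is B minor seventh chord (B, D, F#, A); C4 is not a chord tone.
It is held over (the same pitch as the preceding C4) and left by step down to B3.
Held over from the previous chord and resolving down by step — a suspension.

C4 is a suspension.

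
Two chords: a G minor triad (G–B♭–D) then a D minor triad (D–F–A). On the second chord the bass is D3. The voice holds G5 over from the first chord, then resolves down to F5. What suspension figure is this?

4–3 suspension.

At the second chord the bass is D3. The suspended G5 lies a fourth above the bass; after resolving down by step to F5, the interval above the bass becomes a third.
Suspension figures are named by those two intervals: 4–3.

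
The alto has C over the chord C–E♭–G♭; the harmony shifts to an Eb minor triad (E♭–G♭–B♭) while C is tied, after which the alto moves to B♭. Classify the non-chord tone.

C is a suspension.

The harmony at that moment is E♭ minor triad (E♭, G♭, B♭); C is not a chord tone.
It is held over (the same pitch as the preceding C) and left by step down to B♭.
Held over from the previous chord and resolving down by step — a suspension.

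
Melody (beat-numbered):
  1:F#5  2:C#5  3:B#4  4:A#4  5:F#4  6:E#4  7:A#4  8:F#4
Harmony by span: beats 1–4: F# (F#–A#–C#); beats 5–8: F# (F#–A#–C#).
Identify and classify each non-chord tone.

The harmony at that moment is F# major triad (F#, A#, C#); B#4 is not a chord tone.
It is approached by step down from C#5 and left by step down to A#4.
Step in, step out in the same direction — a passing tone.
The harmony at that moment is F# major triad (F#, A#, C#); E#4 is not a chord tone.
It is approached by step down from F#4 and left by leap up to A#4.
Step in, leap out — an escape tone.

B#4 (beat 3) — passing tone; E#4 (beat 6) — escape tone.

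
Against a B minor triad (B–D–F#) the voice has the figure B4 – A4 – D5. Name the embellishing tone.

A4 is an escape tone.

The harmony at that moment is B minor triad (B, D, F#); A4 is not a chord tone.
It is approached by step down from B4 and left by leap up to D5.
Step in, leap out — an escape tone.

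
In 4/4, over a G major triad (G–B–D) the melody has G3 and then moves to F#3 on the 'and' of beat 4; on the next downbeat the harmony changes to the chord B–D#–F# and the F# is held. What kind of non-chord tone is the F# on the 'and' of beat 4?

Anticipation.

The harmony at that moment is G major triad (G, B, D); F#3 is not a chord tone.
It is approached by step down from G3 and then sustained as the same pitch into the next harmony.
Arriving early and becoming a chord tone when the harmony changes — an anticipation.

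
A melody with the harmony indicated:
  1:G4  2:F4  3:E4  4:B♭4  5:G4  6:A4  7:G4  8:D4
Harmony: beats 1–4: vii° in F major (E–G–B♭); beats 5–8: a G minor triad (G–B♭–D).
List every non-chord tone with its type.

F4 (beat 2) — passing tone; A4 (beat 6) — neighbor tone.

The harmony at that moment is E diminished triad (E, G, B♭); F4 is not a chord tone.
It is approached by step down from G4 and left by step down to E4.
Step in, step out in the same direction — a passing tone.
The harmony at that moment is G minor triad (G, B♭, D); A4 is not a chord tone.
It is approached by step up from G4 and left by step down to G4.
Step away and step back to the same note — a neighbor tone (upper neighbor).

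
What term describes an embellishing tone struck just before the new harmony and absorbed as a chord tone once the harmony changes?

Approach: ahead of the chord change (typically by step), so it is dissonant against the current harmony. Departure: none — the same pitch is restated or held and is a chord tone of the new harmony.
Dissonant first, consonant once the harmony catches up: the note simply arrives early — an anticipation. (The reverse timing, consonant first and dissonant after the change, would be a suspension or retardation.)

Anticipation.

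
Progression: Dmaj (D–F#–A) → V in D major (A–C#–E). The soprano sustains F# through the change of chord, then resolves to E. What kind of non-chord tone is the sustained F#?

F# is a suspension.

The harmony at that moment is A major triad (A, C#, E); F# is not a chord tone.
It is held over (the same pitch as the preceding F#) and left by step down to E.
Held over from the previous chord and resolving down by step — a suspension.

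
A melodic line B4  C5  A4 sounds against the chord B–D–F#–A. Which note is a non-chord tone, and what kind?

The harmony at that moment is B minor seventh chord (B, D, F#, A); C5 is not a chord tone.
It is approached by step up from B4 and left by leap down to A4.
Step in, leap out — an escape tone.

C5 is an escape tone.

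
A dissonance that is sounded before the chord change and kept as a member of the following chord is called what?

Approach: ahead of the chord change (typically by step), so it is dissonant against the current harmony. Departure: none — the same pitch is restated or held and is a chord tone of the new harmony.
Dissonant first, consonant once the harmony catches up: the note simply arrives early — an anticipation. (The reverse timing, consonant first and dissonant after the change, would be a suspension or retardation.)

Anticipation.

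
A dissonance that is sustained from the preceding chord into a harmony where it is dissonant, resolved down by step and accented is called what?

Suspension.

Approach: by preparation — the pitch is first a chord tone, then held (tied or repeated) while the harmony changes under it. Departure: down by step. Metric position: strong.
A prepared dissonance that resolves downward by step — a suspension. (The same figure resolving upward would be a retardation.)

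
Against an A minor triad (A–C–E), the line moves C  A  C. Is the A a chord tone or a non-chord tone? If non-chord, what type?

Chord tone (the root of A minor triad).

A minor triad contains A, C, E; A is the root, so it is a chord tone.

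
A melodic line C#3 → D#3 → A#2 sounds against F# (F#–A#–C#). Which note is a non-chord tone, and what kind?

D#3 is an escape tone.

The harmony at that moment is F# major triad (F#, A#, C#); D#3 is not a chord tone.
It is approached by step up from C#3 and left by leap down to A#2.
Step in, leap out — an escape tone.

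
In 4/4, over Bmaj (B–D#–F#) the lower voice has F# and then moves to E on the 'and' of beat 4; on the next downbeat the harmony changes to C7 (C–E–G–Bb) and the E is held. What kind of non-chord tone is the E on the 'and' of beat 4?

The harmony at that moment is B major triad (B, D#, F#); E is not a chord tone.
It is approached by step down from F# and then sustained as the same pitch into the next harmony.
Arriving early and becoming a chord tone when the harmony changes — an anticipation.

Anticipation.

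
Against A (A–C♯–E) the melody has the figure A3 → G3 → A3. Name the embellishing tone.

G3 is a neighbor tone.

The harmony at that moment is A major triad (A, C♯, E); G3 is not a chord tone.
It is approached by step down from A3 and left by step up to A3.
Step away and step back to the same note — a neighbor tone (lower neighbor).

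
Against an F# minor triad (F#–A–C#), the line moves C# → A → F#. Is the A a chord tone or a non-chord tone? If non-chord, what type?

Chord tone (the third of F# minor triad).

F# minor triad contains F#, A, C#; A is the third, so it is a chord tone.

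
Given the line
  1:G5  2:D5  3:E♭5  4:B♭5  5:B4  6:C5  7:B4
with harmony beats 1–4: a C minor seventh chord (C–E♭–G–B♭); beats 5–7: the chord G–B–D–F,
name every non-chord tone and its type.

D5 (beat 2) — appoggiatura; C5 (beat 6) — neighbor tone.

The harmony at that moment is C minor seventh chord (C, E♭, G, B♭); D5 is not a chord tone.
It is approached by leap down from G5 and left by step up to E♭5.
Leap in, step out — an appoggiatura.
The harmony at that moment is G dominant seventh chord (G, B, D, F); C5 is not a chord tone.
It is approached by step up from B4 and left by step down to B4.
Step away and step back to the same note — a neighbor tone (upper neighbor).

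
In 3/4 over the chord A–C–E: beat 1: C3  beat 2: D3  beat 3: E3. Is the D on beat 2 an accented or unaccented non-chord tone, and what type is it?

The harmony at that moment is A minor triad (A, C, E); D3 is not a chord tone.
It is approached by step up from C3 and left by step up to E3.
Step in, step out in the same direction — a passing tone.
It falls on a weak beat, so it is unaccented.

Unaccented passing tone.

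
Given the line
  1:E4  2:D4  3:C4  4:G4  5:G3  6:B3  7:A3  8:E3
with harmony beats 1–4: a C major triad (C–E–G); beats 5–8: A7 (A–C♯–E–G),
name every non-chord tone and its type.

D4 (beat 2) — passing tone; B3 (beat 6) — appoggiatura.

The harmony at that moment is C major triad (C, E, G); D4 is not a chord tone.
It is approached by step down from E4 and left by step down to C4.
Step in, step out in the same direction — a passing tone.
The harmony at that moment is A dominant seventh chord (A, C♯, E, G); B3 is not a chord tone.
It is approached by leap up from G3 and left by step down to A3.
Leap in, step out — an appoggiatura.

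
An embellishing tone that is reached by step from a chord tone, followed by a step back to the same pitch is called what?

Approach: by step. Departure: by step in the opposite direction, back to the starting pitch.
Stepwise on both sides but reversing to return to the same chord tone — a neighbor tone. (Had it continued onward in the same direction it would be a passing tone instead.)

Neighbor tone.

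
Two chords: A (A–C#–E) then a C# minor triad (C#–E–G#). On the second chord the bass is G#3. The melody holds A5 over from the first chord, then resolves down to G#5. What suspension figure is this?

9–8 suspension.

At the second chord the bass is G#3. The suspended A5 lies a ninth above the bass; after resolving down by step to G#5, the interval above the bass becomes an octave.
Suspension figures are named by those two intervals: 9–8.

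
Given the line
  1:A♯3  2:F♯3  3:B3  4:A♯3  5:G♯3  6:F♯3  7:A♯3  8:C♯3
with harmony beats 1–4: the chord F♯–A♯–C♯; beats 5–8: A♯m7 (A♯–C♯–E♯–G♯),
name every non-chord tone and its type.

B3 (beat 3) — appoggiatura; F♯3 (beat 6) — escape tone.

The harmony at that moment is F♯ major triad (F♯, A♯, C♯); B3 is not a chord tone.
It is approached by leap up from F♯3 and left by step down to A♯3.
Leap in, step out — an appoggiatura.
The harmony at that moment is A♯ minor seventh chord (A♯, C♯, E♯, G♯); F♯3 is not a chord tone.
It is approached by step down from G♯3 and left by leap up to A♯3.
Step in, leap out — an escape tone.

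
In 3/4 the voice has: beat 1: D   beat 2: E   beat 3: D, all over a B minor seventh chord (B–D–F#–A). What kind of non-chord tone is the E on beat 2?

The harmony at that moment is B minor seventh chord (B, D, F#, A); E is not a chord tone.
It is approached by step up from D and left by step down to D.
Step away and step back to the same note — a neighbor tone (upper neighbor).

Upper neighbor tone.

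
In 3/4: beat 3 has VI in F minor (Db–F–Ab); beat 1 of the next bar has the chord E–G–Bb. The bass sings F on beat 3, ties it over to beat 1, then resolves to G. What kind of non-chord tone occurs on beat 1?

Retardation.

The harmony at that moment is E diminished triad (E, G, Bb); F is not a chord tone.
It is held over (the same pitch as the preceding F) and left by step up to G.
Held over from the previous chord and resolving up by step — a retardation.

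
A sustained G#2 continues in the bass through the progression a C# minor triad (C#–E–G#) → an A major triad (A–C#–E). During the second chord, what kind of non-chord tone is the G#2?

Pedal tone (pedal point).

The harmony at that moment is A major triad (A, C#, E); G#2 is not a chord tone.
It is held over (the same pitch as the preceding G#2) and then sustained as the same pitch into the next harmony.
Sustained through a change of harmony — a pedal tone.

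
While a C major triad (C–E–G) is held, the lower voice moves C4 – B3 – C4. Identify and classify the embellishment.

The harmony at that moment is C major triad (C, E, G); B3 is not a chord tone.
It is approached by step down from C4 and left by step up to C4.
Step away and step back to the same note — a neighbor tone (lower neighbor).

B3 is a neighbor tone.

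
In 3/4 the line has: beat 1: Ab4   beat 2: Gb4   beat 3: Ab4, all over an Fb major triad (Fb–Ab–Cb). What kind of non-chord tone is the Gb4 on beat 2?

Lower neighbor tone.

The harmony at that moment is Fb major triad (Fb, Ab, Cb); Gb4 is not a chord tone.
It is approached by step down from Ab4 and left by step up to Ab4.
Step away and step back to the same note — a neighbor tone (lower neighbor).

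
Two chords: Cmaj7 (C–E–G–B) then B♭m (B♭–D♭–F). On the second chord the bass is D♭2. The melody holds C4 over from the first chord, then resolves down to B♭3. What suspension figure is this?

At the second chord the bass is D♭2. The suspended C4 lies a seventh above the bass; after resolving down by step to B♭3, the interval above the bass becomes a sixth.
Suspension figures are named by those two intervals: 7–6.

7–6 suspension.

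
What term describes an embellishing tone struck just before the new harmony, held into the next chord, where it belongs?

Approach: ahead of the chord change (typically by step), so it is dissonant against the current harmony. Departure: none — the same pitch is restated or held and is a chord tone of the new harmony.
Dissonant first, consonant once the harmony catches up: the note simply arrives early — an anticipation. (The reverse timing, consonant first and dissonant after the change, would be a suspension or retardation.)

Anticipation.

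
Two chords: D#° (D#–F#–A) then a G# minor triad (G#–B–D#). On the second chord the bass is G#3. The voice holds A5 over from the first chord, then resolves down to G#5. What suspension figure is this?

9–8 suspension.

At the second chord the bass is G#3. The suspended A5 lies a ninth above the bass; after resolving down by step to G#5, the interval above the bass becomes an octave.
Suspension figures are named by those two intervals: 9–8.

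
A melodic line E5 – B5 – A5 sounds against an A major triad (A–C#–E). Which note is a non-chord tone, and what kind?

B5 is an appoggiatura.

The harmony at that moment is A major triad (A, C#, E); B5 is not a chord tone.
It is approached by leap up from E5 and left by step down to A5.
Leap in, step out — an appoggiatura.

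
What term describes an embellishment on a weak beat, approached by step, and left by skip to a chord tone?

Escape tone.

Approach: by step. Departure: by leap. Metric position: weak.
Step in, leap out, from a weak position — an escape tone (échappée). (It is the mirror image of the appoggiatura, which leaps in and steps out on a strong beat.)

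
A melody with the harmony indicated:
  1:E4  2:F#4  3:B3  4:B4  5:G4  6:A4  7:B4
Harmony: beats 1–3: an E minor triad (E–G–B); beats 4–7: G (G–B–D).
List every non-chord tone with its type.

F#4 (beat 2) — escape tone; A4 (beat 6) — passing tone.

The harmony at that moment is E minor triad (E, G, B); F#4 is not a chord tone.
It is approached by step up from E4 and left by leap down to B3.
Step in, leap out — an escape tone.
The harmony at that moment is G major triad (G, B, D); A4 is not a chord tone.
It is approached by step up from G4 and left by step up to B4.
Step in, step out in the same direction — a passing tone.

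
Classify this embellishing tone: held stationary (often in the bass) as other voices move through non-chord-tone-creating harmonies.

Pedal tone.

Approach: none. Departure: none — a single pitch is sustained while the chords change around it, passing through harmonies that do not contain it.
No melodic motion at all; the dissonance is created entirely by the moving harmonies against the stationary note — a pedal tone (pedal point).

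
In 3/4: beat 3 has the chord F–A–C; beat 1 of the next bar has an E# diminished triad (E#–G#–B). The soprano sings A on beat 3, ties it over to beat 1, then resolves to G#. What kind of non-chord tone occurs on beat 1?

Suspension.

The harmony at that moment is E# diminished triad (E#, G#, B); A is not a chord tone.
It is held over (the same pitch as the preceding A) and left by step down to G#.
Held over from the previous chord and resolving down by step — a suspension.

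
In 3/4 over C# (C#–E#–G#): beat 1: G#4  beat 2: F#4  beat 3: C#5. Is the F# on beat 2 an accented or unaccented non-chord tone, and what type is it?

The harmony at that moment is C# major triad (C#, E#, G#); F#4 is not a chord tone.
It is approached by step down from G#4 and left by leap up to C#5.
Step in, leap out — an escape tone.
It falls on a weak beat, so it is unaccented.

Unaccented escape tone.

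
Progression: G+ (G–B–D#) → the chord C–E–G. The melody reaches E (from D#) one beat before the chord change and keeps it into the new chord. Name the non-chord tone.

The harmony at that moment is G augmented triad (G, B, D#); E is not a chord tone.
It is approached by step up from D# and then sustained as the same pitch into the next harmony.
Arriving early and becoming a chord tone when the harmony changes — an anticipation.

E is an anticipation.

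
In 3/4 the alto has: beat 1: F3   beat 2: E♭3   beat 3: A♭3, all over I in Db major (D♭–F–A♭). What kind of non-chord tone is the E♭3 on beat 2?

The harmony at that moment is D♭ major triad (D♭, F, A♭); E♭3 is not a chord tone.
It is approached by step down from F3 and left by leap up to A♭3.
Step in, leap out, on a weak beat — an escape tone.

Escape tone.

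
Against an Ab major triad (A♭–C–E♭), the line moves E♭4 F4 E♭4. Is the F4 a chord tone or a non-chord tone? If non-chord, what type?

Non-chord tone — a neighbor tone.

The harmony at that moment is A♭ major triad (A♭, C, E♭); F4 is not a chord tone.
It is approached by step up from E♭4 and left by step down to E♭4.
Step away and step back to the same note — a neighbor tone (upper neighbor).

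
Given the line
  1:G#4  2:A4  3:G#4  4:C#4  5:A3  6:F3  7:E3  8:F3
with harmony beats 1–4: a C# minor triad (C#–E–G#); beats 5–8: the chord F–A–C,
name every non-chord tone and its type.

A4 (beat 2) — neighbor tone; E3 (beat 7) — neighbor tone.

The harmony at that moment is C# minor triad (C#, E, G#); A4 is not a chord tone.
It is approached by step up from G#4 and left by step down to G#4.
Step away and step back to the same note — a neighbor tone (upper neighbor).
The harmony at that moment is F major triad (F, A, C); E3 is not a chord tone.
It is approached by step down from F3 and left by step up to F3.
Step away and step back to the same note — a neighbor tone (lower neighbor).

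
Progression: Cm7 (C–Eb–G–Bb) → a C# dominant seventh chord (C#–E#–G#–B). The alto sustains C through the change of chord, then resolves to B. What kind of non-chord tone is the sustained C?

C is a suspension.

The harmony at that moment is C# dominant seventh chord (C#, E#, G#, B); C is not a chord tone.
It is held over (the same pitch as the preceding C) and left by step down to B.
Held over from the previous chord and resolving down by step — a suspension.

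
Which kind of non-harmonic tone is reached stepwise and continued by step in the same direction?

Passing tone.

Approach: by step. Departure: by step, continuing in the same direction.
Stepwise on both sides with no change of direction means the note fills in the space between two different chord tones — a passing tone. (Had it turned back to its starting note it would be a neighbor tone instead.)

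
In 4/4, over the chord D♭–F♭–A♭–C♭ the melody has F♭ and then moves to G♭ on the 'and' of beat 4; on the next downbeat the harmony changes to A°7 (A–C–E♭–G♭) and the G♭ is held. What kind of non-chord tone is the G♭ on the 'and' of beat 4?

Anticipation.

The harmony at that moment is D♭ minor seventh chord (D♭, F♭, A♭, C♭); G♭ is not a chord tone.
It is approached by step up from F♭ and then sustained as the same pitch into the next harmony.
Arriving early and becoming a chord tone when the harmony changes — an anticipation.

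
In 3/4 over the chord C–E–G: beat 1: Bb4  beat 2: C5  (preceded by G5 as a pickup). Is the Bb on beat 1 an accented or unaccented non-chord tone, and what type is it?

Accented appoggiatura.

The harmony at that moment is C major triad (C, E, G); Bb4 is not a chord tone.
It is approached by leap down from G5 and left by step up to C5.
Leap in, step out — an appoggiatura.
It falls on the downbeat, so it is accented.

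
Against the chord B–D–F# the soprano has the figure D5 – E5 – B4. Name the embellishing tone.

E5 is an escape tone.

The harmony at that moment is B minor triad (B, D, F#); E5 is not a chord tone.
It is approached by step up from D5 and left by leap down to B4.
Step in, leap out — an escape tone.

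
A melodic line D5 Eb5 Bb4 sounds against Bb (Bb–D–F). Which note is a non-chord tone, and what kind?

The harmony at that moment is Bb major triad (Bb, D, F); Eb5 is not a chord tone.
It is approached by step up from D5 and left by leap down to Bb4.
Step in, leap out — an escape tone.

Eb5 is an escape tone.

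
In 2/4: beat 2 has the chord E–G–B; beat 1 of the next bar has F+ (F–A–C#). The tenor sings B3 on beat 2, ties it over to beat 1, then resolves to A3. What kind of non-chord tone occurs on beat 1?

The harmony at that moment is F augmented triad (F, A, C#); B3 is not a chord tone.
It is held over (the same pitch as the preceding B3) and left by step down to A3.
Held over from the previous chord and resolving down by step — a suspension.

Suspension.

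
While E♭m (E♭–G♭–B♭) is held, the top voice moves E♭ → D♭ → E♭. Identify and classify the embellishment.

D♭ is a neighbor tone.

The harmony at that moment is E♭ minor triad (E♭, G♭, B♭); D♭ is not a chord tone.
It is approached by step down from E♭ and left by step up to E♭.
Step away and step back to the same note — a neighbor tone (lower neighbor).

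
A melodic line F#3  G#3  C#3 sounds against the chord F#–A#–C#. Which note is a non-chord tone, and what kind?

G#3 is an escape tone.

The harmony at that moment is F# major triad (F#, A#, C#); G#3 is not a chord tone.
It is approached by step up from F#3 and left by leap down to C#3.
Step in, leap out — an escape tone.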